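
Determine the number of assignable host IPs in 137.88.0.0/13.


Host bits = 32 - 13 = 19
Total addresses = 2^19 = 524288
Usable = total - 2 (network and broadcast)
Usable hosts: 524286


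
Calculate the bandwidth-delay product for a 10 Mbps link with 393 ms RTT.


BDP = bandwidth * RTT
= 10 Mbps * 393 ms
= 10 * 1e6 * 393 / 1000 bits
= 3930000 bits
= 491250 bytes
= 479.7363 KB
BDP = 3930000 bits (491250 bytes)


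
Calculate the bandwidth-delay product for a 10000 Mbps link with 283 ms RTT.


BDP = bandwidth * RTT
= 10000 Mbps * 283 ms
= 10000 * 1e6 * 283 / 1000 bits
= 2830000000 bits
= 353750000 bytes
= 345458.9844 KB
BDP = 2830000000 bits (353750000 bytes)


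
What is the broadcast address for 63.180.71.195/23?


Network: 63.180.70.0/23
Host bits = 9
Set all host bits to 1:
Broadcast: 63.180.71.255


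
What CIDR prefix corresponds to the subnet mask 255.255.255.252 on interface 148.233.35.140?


Binary: 11111111.11111111.11111111.11111100
Count leading 1s
Prefix: /30


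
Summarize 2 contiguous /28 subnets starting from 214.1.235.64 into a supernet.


Original prefix: /28
Number of subnets: 2 = 2^1
New prefix = 28 - 1 = 27
Supernet: 214.1.235.64/27


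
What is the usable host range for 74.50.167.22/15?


Network: 74.50.0.0
Broadcast: 74.51.255.255
First usable = network + 1
Last usable = broadcast - 1
Range: 74.50.0.1 to 74.51.255.254


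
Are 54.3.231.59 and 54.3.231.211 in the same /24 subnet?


Mask: 255.255.255.0
54.3.231.59 AND mask = 54.3.231.0
54.3.231.211 AND mask = 54.3.231.0
Yes, same subnet (54.3.231.0)


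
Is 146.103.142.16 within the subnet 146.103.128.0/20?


Subnet network: 146.103.128.0
Test IP AND mask: 146.103.128.0
Yes, 146.103.142.16 is in 146.103.128.0/20


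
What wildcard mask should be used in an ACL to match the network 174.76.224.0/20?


Subnet mask: 255.255.240.0
Wildcard = 255.255.255.255 - subnet mask
255 - 255 = 0
255 - 255 = 0
255 - 240 = 15
255 - 0 = 255
Wildcard: 0.0.15.255


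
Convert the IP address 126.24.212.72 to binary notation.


126 = 01111110
24 = 00011000
212 = 11010100
72 = 01001000
Binary: 01111110.00011000.11010100.01001000


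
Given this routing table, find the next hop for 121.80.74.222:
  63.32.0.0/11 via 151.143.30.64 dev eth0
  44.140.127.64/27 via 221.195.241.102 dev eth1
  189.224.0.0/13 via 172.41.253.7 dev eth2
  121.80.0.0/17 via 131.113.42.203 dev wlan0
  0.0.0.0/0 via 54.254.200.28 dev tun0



Longest prefix match for 121.80.74.222:
  /11 63.32.0.0: no
  /27 44.140.127.64: no
  /13 189.224.0.0: no
  /17 121.80.0.0: MATCH
  /0 0.0.0.0: MATCH
Selected: next-hop 131.113.42.203 via wlan0 (matched /17)


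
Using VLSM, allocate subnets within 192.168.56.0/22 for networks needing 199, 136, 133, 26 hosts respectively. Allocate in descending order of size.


199 hosts -> /24 (254 usable): 192.168.56.0/24
136 hosts -> /24 (254 usable): 192.168.57.0/24
133 hosts -> /24 (254 usable): 192.168.58.0/24
26 hosts -> /27 (30 usable): 192.168.59.0/27
Allocation: 192.168.56.0/24 (199 hosts, 254 usable); 192.168.57.0/24 (136 hosts, 254 usable); 192.168.58.0/24 (133 hosts, 254 usable); 192.168.59.0/27 (26 hosts, 30 usable)


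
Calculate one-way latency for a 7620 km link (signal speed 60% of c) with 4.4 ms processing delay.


Speed = 0.6 * 3e5 km/s = 180000 km/s
Propagation delay = 7620 / 180000 = 0.0423 s = 42.3333 ms
Processing delay = 4.4 ms
Total one-way latency = 46.7333 ms


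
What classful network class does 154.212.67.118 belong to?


First octet: 154
Binary: 10011010
10xxxxxx -> Class B (128-191)
Class B, default mask 255.255.0.0 (/16)


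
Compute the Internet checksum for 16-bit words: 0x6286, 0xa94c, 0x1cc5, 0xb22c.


Sum all words (with carry folding):
+ 0x6286 = 0x6286
+ 0xa94c = 0x0bd3
+ 0x1cc5 = 0x2898
+ 0xb22c = 0xdac4
One's complement: ~0xdac4
Checksum = 0x253b


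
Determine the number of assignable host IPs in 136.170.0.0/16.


Host bits = 32 - 16 = 16
Total addresses = 2^16 = 65536
Usable = total - 2 (network and broadcast)
Usable hosts: 65534


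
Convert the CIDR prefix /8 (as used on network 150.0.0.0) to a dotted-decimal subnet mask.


/8 means 8 network bits, 24 host bits
Binary: 11111111000000000000000000000000
Mask: 255.0.0.0


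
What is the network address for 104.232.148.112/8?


IP:   01101000.11101000.10010100.01110000
Mask: 11111111.00000000.00000000.00000000
AND operation:
Net:  01101000.00000000.00000000.00000000
Network: 104.0.0.0/8


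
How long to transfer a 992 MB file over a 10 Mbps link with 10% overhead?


Effective throughput = 10 * (1 - 10/100) = 9 Mbps
File size in Mb = 992 * 8 = 7936 Mb
Time = 7936 / 9
Time = 881.7778 seconds


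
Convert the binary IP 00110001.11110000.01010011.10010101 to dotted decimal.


00110001 = 49
11110000 = 240
01010011 = 83
10010101 = 149
IP: 49.240.83.149


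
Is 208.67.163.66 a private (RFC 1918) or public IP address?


RFC 1918 private ranges:
  10.0.0.0/8 (10.0.0.0 - 10.255.255.255)
  172.16.0.0/12 (172.16.0.0 - 172.31.255.255)
  192.168.0.0/16 (192.168.0.0 - 192.168.255.255)
Public (not in any RFC 1918 range)


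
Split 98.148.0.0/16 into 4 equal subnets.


New prefix = 16 + 2 = 18
Each subnet has 16384 addresses
  98.148.0.0/18
  98.148.64.0/18
  98.148.128.0/18
  98.148.192.0/18
Subnets: 98.148.0.0/18, 98.148.64.0/18, 98.148.128.0/18, 98.148.192.0/18


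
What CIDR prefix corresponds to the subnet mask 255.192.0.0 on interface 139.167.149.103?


Binary: 11111111.11000000.00000000.00000000
Count leading 1s
Prefix: /10


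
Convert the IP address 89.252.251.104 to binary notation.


89 = 01011001
252 = 11111100
251 = 11111011
104 = 01101000
Binary: 01011001.11111100.11111011.01101000


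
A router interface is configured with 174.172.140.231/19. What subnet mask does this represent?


/19 means 19 network bits, 13 host bits
Binary: 11111111111111111110000000000000
Mask: 255.255.224.0


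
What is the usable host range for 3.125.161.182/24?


Network: 3.125.161.0
Broadcast: 3.125.161.255
First usable = network + 1
Last usable = broadcast - 1
Range: 3.125.161.1 to 3.125.161.254


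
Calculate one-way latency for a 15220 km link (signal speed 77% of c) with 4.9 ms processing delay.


Speed = 0.77 * 3e5 km/s = 231000 km/s
Propagation delay = 15220 / 231000 = 0.0659 s = 65.8874 ms
Processing delay = 4.9 ms
Total one-way latency = 70.7874 ms


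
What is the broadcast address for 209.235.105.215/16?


Network: 209.235.0.0/16
Host bits = 16
Set all host bits to 1:
Broadcast: 209.235.255.255


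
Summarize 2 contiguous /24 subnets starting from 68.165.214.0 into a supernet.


Original prefix: /24
Number of subnets: 2 = 2^1
New prefix = 24 - 1 = 23
Supernet: 68.165.214.0/23


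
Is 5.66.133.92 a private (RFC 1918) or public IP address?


RFC 1918 private ranges:
  10.0.0.0/8 (10.0.0.0 - 10.255.255.255)
  172.16.0.0/12 (172.16.0.0 - 172.31.255.255)
  192.168.0.0/16 (192.168.0.0 - 192.168.255.255)
Public (not in any RFC 1918 range)


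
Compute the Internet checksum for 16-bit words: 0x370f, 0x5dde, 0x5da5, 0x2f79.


Sum all words (with carry folding):
+ 0x370f = 0x370f
+ 0x5dde = 0x94ed
+ 0x5da5 = 0xf292
+ 0x2f79 = 0x220c
One's complement: ~0x220c
Checksum = 0xddf3


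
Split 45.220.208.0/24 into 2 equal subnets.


New prefix = 24 + 1 = 25
Each subnet has 128 addresses
  45.220.208.0/25
  45.220.208.128/25
Subnets: 45.220.208.0/25, 45.220.208.128/25


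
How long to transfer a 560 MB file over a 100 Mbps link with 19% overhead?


Effective throughput = 100 * (1 - 19/100) = 81 Mbps
File size in Mb = 560 * 8 = 4480 Mb
Time = 4480 / 81
Time = 55.3086 seconds


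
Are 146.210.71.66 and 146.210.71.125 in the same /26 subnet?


Mask: 255.255.255.192
146.210.71.66 AND mask = 146.210.71.64
146.210.71.125 AND mask = 146.210.71.64
Yes, same subnet (146.210.71.64)


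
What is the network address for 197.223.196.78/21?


IP:   11000101.11011111.11000100.01001110
Mask: 11111111.11111111.11111000.00000000
AND operation:
Net:  11000101.11011111.11000000.00000000
Network: 197.223.192.0/21


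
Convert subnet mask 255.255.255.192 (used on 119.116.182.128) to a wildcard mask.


Subnet mask: 255.255.255.192
Wildcard = 255.255.255.255 - subnet mask
255 - 255 = 0
255 - 255 = 0
255 - 255 = 0
255 - 192 = 63
Wildcard: 0.0.0.63


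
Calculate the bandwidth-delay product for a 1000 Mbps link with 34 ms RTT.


BDP = bandwidth * RTT
= 1000 Mbps * 34 ms
= 1000 * 1e6 * 34 / 1000 bits
= 34000000 bits
= 4250000 bytes
= 4150.3906 KB
BDP = 34000000 bits (4250000 bytes)


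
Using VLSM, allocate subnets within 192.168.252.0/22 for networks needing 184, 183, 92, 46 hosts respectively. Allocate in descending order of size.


184 hosts -> /24 (254 usable): 192.168.252.0/24
183 hosts -> /24 (254 usable): 192.168.253.0/24
92 hosts -> /25 (126 usable): 192.168.254.0/25
46 hosts -> /26 (62 usable): 192.168.254.128/26
Allocation: 192.168.252.0/24 (184 hosts, 254 usable); 192.168.253.0/24 (183 hosts, 254 usable); 192.168.254.0/25 (92 hosts, 126 usable); 192.168.254.128/26 (46 hosts, 62 usable)


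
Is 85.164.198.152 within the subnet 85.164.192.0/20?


Subnet network: 85.164.192.0
Test IP AND mask: 85.164.192.0
Yes, 85.164.198.152 is in 85.164.192.0/20


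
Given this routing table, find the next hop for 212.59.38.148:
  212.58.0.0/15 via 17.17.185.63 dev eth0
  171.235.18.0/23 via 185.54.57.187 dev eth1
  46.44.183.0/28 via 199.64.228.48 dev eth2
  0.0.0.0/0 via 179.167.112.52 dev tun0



Longest prefix match for 212.59.38.148:
  /15 212.58.0.0: MATCH
  /23 171.235.18.0: no
  /28 46.44.183.0: no
  /0 0.0.0.0: MATCH
Selected: next-hop 17.17.185.63 via eth0 (matched /15)


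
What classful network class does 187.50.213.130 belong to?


First octet: 187
Binary: 10111011
10xxxxxx -> Class B (128-191)
Class B, default mask 255.255.0.0 (/16)


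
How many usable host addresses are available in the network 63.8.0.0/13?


Host bits = 32 - 13 = 19
Total addresses = 2^19 = 524288
Usable = total - 2 (network and broadcast)
Usable hosts: 524286


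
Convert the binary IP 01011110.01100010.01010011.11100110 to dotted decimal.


01011110 = 94
01100010 = 98
01010011 = 83
11100110 = 230
IP: 94.98.83.230


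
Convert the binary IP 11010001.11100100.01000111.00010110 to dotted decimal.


11010001 = 209
11100100 = 228
01000111 = 71
00010110 = 22
IP: 209.228.71.22


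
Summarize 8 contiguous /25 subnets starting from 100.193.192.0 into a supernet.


Original prefix: /25
Number of subnets: 8 = 2^3
New prefix = 25 - 3 = 22
Supernet: 100.193.192.0/22


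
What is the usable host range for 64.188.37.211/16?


Network: 64.188.0.0
Broadcast: 64.188.255.255
First usable = network + 1
Last usable = broadcast - 1
Range: 64.188.0.1 to 64.188.255.254


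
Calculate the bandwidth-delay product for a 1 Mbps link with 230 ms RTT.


BDP = bandwidth * RTT
= 1 Mbps * 230 ms
= 1 * 1e6 * 230 / 1000 bits
= 230000 bits
= 28750 bytes
= 28.0762 KB
BDP = 230000 bits (28750 bytes)


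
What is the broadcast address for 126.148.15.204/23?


Network: 126.148.14.0/23
Host bits = 9
Set all host bits to 1:
Broadcast: 126.148.15.255


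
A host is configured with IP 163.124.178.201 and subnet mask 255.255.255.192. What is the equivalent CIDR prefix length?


Binary: 11111111.11111111.11111111.11000000
Count leading 1s
Prefix: /26


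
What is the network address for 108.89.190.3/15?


IP:   01101100.01011001.10111110.00000011
Mask: 11111111.11111110.00000000.00000000
AND operation:
Net:  01101100.01011000.00000000.00000000
Network: 108.88.0.0/15


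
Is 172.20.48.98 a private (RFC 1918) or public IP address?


RFC 1918 private ranges:
  10.0.0.0/8 (10.0.0.0 - 10.255.255.255)
  172.16.0.0/12 (172.16.0.0 - 172.31.255.255)
  192.168.0.0/16 (192.168.0.0 - 192.168.255.255)
Private (in 172.16.0.0/12)


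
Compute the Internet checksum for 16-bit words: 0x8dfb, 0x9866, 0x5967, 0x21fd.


Sum all words (with carry folding):
+ 0x8dfb = 0x8dfb
+ 0x9866 = 0x2662
+ 0x5967 = 0x7fc9
+ 0x21fd = 0xa1c6
One's complement: ~0xa1c6
Checksum = 0x5e39


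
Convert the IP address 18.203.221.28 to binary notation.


18 = 00010010
203 = 11001011
221 = 11011101
28 = 00011100
Binary: 00010010.11001011.11011101.00011100


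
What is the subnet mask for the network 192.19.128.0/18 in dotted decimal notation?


/18 means 18 network bits, 14 host bits
Binary: 11111111111111111100000000000000
Mask: 255.255.192.0


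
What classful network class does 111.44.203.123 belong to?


First octet: 111
Binary: 01101111
0xxxxxxx -> Class A (1-126)
Class A, default mask 255.0.0.0 (/8)


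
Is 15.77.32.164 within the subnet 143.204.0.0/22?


Subnet network: 143.204.0.0
Test IP AND mask: 15.77.32.0
No, 15.77.32.164 is not in 143.204.0.0/22


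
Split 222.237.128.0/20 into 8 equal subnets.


New prefix = 20 + 3 = 23
Each subnet has 512 addresses
  222.237.128.0/23
  222.237.130.0/23
  222.237.132.0/23
  222.237.134.0/23
  222.237.136.0/23
  222.237.138.0/23
  222.237.140.0/23
  222.237.142.0/23
Subnets: 222.237.128.0/23, 222.237.130.0/23, 222.237.132.0/23, 222.237.134.0/23, 222.237.136.0/23, 222.237.138.0/23, 222.237.140.0/23, 222.237.142.0/23


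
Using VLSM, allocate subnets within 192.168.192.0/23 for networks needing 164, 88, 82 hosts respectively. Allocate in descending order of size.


164 hosts -> /24 (254 usable): 192.168.192.0/24
88 hosts -> /25 (126 usable): 192.168.193.0/25
82 hosts -> /25 (126 usable): 192.168.193.128/25
Allocation: 192.168.192.0/24 (164 hosts, 254 usable); 192.168.193.0/25 (88 hosts, 126 usable); 192.168.193.128/25 (82 hosts, 126 usable)


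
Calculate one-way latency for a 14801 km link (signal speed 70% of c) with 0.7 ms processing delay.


Speed = 0.7 * 3e5 km/s = 210000 km/s
Propagation delay = 14801 / 210000 = 0.0705 s = 70.481 ms
Processing delay = 0.7 ms
Total one-way latency = 71.181 ms


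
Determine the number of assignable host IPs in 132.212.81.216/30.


Host bits = 32 - 30 = 2
Total addresses = 2^2 = 4
Usable = total - 2 (network and broadcast)
Usable hosts: 2


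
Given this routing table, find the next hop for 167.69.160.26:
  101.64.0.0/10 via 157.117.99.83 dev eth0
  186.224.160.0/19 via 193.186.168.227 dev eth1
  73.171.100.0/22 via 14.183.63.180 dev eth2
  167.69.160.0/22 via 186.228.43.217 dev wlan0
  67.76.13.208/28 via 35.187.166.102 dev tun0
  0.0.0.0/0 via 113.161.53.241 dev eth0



Longest prefix match for 167.69.160.26:
  /10 101.64.0.0: no
  /19 186.224.160.0: no
  /22 73.171.100.0: no
  /22 167.69.160.0: MATCH
  /28 67.76.13.208: no
  /0 0.0.0.0: MATCH
Selected: next-hop 186.228.43.217 via wlan0 (matched /22)


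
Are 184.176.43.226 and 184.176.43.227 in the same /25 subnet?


Mask: 255.255.255.128
184.176.43.226 AND mask = 184.176.43.128
184.176.43.227 AND mask = 184.176.43.128
Yes, same subnet (184.176.43.128)


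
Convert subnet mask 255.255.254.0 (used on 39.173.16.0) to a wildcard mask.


Subnet mask: 255.255.254.0
Wildcard = 255.255.255.255 - subnet mask
255 - 255 = 0
255 - 255 = 0
255 - 254 = 1
255 - 0 = 255
Wildcard: 0.0.1.255


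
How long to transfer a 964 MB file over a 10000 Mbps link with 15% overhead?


Effective throughput = 10000 * (1 - 15/100) = 8500 Mbps
File size in Mb = 964 * 8 = 7712 Mb
Time = 7712 / 8500
Time = 0.9073 seconds


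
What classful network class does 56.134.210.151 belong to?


First octet: 56
Binary: 00111000
0xxxxxxx -> Class A (1-126)
Class A, default mask 255.0.0.0 (/8)


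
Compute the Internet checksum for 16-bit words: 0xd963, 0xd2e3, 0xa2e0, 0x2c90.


Sum all words (with carry folding):
+ 0xd963 = 0xd963
+ 0xd2e3 = 0xac47
+ 0xa2e0 = 0x4f28
+ 0x2c90 = 0x7bb8
One's complement: ~0x7bb8
Checksum = 0x8447


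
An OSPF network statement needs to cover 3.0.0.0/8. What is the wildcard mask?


Subnet mask: 255.0.0.0
Wildcard = 255.255.255.255 - subnet mask
255 - 255 = 0
255 - 0 = 255
255 - 0 = 255
255 - 0 = 255
Wildcard: 0.255.255.255


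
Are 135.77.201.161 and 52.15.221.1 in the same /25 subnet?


Mask: 255.255.255.128
135.77.201.161 AND mask = 135.77.201.128
52.15.221.1 AND mask = 52.15.221.0
No, different subnets (135.77.201.128 vs 52.15.221.0)


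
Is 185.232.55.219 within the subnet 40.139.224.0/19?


Subnet network: 40.139.224.0
Test IP AND mask: 185.232.32.0
No, 185.232.55.219 is not in 40.139.224.0/19


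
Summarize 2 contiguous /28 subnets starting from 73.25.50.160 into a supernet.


Original prefix: /28
Number of subnets: 2 = 2^1
New prefix = 28 - 1 = 27
Supernet: 73.25.50.160/27


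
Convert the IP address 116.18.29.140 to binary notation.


116 = 01110100
18 = 00010010
29 = 00011101
140 = 10001100
Binary: 01110100.00010010.00011101.10001100


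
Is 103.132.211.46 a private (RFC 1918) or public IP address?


RFC 1918 private ranges:
  10.0.0.0/8 (10.0.0.0 - 10.255.255.255)
  172.16.0.0/12 (172.16.0.0 - 172.31.255.255)
  192.168.0.0/16 (192.168.0.0 - 192.168.255.255)
Public (not in any RFC 1918 range)


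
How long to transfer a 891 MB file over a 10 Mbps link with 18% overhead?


Effective throughput = 10 * (1 - 18/100) = 8.2 Mbps
File size in Mb = 891 * 8 = 7128 Mb
Time = 7128 / 8.2
Time = 869.2683 seconds


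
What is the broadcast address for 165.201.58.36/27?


Network: 165.201.58.32/27
Host bits = 5
Set all host bits to 1:
Broadcast: 165.201.58.63


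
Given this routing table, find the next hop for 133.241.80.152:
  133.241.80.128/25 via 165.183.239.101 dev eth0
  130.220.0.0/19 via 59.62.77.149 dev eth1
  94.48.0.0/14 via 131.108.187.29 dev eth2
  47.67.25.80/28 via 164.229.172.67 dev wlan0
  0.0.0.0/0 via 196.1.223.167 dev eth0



Longest prefix match for 133.241.80.152:
  /25 133.241.80.128: MATCH
  /19 130.220.0.0: no
  /14 94.48.0.0: no
  /28 47.67.25.80: no
  /0 0.0.0.0: MATCH
Selected: next-hop 165.183.239.101 via eth0 (matched /25)


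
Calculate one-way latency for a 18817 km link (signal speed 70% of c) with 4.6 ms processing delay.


Speed = 0.7 * 3e5 km/s = 210000 km/s
Propagation delay = 18817 / 210000 = 0.0896 s = 89.6048 ms
Processing delay = 4.6 ms
Total one-way latency = 94.2048 ms


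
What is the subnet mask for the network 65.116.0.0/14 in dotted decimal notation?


/14 means 14 network bits, 18 host bits
Binary: 11111111111111000000000000000000
Mask: 255.252.0.0


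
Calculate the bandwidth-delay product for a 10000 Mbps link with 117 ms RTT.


BDP = bandwidth * RTT
= 10000 Mbps * 117 ms
= 10000 * 1e6 * 117 / 1000 bits
= 1170000000 bits
= 146250000 bytes
= 142822.2656 KB
BDP = 1170000000 bits (146250000 bytes)


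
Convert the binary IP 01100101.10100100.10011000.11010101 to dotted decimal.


01100101 = 101
10100100 = 164
10011000 = 152
11010101 = 213
IP: 101.164.152.213


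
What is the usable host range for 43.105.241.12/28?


Network: 43.105.241.0
Broadcast: 43.105.241.15
First usable = network + 1
Last usable = broadcast - 1
Range: 43.105.241.1 to 43.105.241.14


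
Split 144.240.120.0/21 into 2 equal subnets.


New prefix = 21 + 1 = 22
Each subnet has 1024 addresses
  144.240.120.0/22
  144.240.124.0/22
Subnets: 144.240.120.0/22, 144.240.124.0/22


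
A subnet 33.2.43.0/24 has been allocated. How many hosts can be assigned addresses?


Host bits = 32 - 24 = 8
Total addresses = 2^8 = 256
Usable = total - 2 (network and broadcast)
Usable hosts: 254


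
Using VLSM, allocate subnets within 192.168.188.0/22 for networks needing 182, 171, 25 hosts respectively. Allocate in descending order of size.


182 hosts -> /24 (254 usable): 192.168.188.0/24
171 hosts -> /24 (254 usable): 192.168.189.0/24
25 hosts -> /27 (30 usable): 192.168.190.0/27
Allocation: 192.168.188.0/24 (182 hosts, 254 usable); 192.168.189.0/24 (171 hosts, 254 usable); 192.168.190.0/27 (25 hosts, 30 usable)


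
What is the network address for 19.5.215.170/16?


IP:   00010011.00000101.11010111.10101010
Mask: 11111111.11111111.00000000.00000000
AND operation:
Net:  00010011.00000101.00000000.00000000
Network: 19.5.0.0/16


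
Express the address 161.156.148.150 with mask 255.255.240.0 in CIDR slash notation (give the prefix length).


Binary: 11111111.11111111.11110000.00000000
Count leading 1s
Prefix: /20


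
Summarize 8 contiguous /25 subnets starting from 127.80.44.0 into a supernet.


Original prefix: /25
Number of subnets: 8 = 2^3
New prefix = 25 - 3 = 22
Supernet: 127.80.44.0/22


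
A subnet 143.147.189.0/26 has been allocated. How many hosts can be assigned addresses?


Host bits = 32 - 26 = 6
Total addresses = 2^6 = 64
Usable = total - 2 (network and broadcast)
Usable hosts: 62


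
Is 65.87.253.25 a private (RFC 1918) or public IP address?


RFC 1918 private ranges:
  10.0.0.0/8 (10.0.0.0 - 10.255.255.255)
  172.16.0.0/12 (172.16.0.0 - 172.31.255.255)
  192.168.0.0/16 (192.168.0.0 - 192.168.255.255)
Public (not in any RFC 1918 range)


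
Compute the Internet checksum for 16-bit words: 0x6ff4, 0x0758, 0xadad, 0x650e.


Sum all words (with carry folding):
+ 0x6ff4 = 0x6ff4
+ 0x0758 = 0x774c
+ 0xadad = 0x24fa
+ 0x650e = 0x8a08
One's complement: ~0x8a08
Checksum = 0x75f7


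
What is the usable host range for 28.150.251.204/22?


Network: 28.150.248.0
Broadcast: 28.150.251.255
First usable = network + 1
Last usable = broadcast - 1
Range: 28.150.248.1 to 28.150.251.254


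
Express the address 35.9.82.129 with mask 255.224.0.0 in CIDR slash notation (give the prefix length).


Binary: 11111111.11100000.00000000.00000000
Count leading 1s
Prefix: /11


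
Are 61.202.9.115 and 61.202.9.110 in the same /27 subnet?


Mask: 255.255.255.224
61.202.9.115 AND mask = 61.202.9.96
61.202.9.110 AND mask = 61.202.9.96
Yes, same subnet (61.202.9.96)


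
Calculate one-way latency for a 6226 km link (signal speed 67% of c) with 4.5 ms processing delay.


Speed = 0.67 * 3e5 km/s = 201000 km/s
Propagation delay = 6226 / 201000 = 0.031 s = 30.9751 ms
Processing delay = 4.5 ms
Total one-way latency = 35.4751 ms


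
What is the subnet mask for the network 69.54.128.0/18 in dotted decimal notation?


/18 means 18 network bits, 14 host bits
Binary: 11111111111111111100000000000000
Mask: 255.255.192.0


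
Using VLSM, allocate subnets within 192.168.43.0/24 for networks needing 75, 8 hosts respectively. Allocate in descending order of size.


75 hosts -> /25 (126 usable): 192.168.43.0/25
8 hosts -> /28 (14 usable): 192.168.43.128/28
Allocation: 192.168.43.0/25 (75 hosts, 126 usable); 192.168.43.128/28 (8 hosts, 14 usable)


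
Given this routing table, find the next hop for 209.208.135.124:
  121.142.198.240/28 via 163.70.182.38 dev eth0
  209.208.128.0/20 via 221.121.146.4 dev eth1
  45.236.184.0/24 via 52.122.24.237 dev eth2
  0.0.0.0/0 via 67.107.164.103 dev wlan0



Longest prefix match for 209.208.135.124:
  /28 121.142.198.240: no
  /20 209.208.128.0: MATCH
  /24 45.236.184.0: no
  /0 0.0.0.0: MATCH
Selected: next-hop 221.121.146.4 via eth1 (matched /20)


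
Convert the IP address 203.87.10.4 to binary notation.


203 = 11001011
87 = 01010111
10 = 00001010
4 = 00000100
Binary: 11001011.01010111.00001010.00000100


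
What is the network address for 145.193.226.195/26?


IP:   10010001.11000001.11100010.11000011
Mask: 11111111.11111111.11111111.11000000
AND operation:
Net:  10010001.11000001.11100010.11000000
Network: 145.193.226.192/26


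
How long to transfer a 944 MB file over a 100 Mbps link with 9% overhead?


Effective throughput = 100 * (1 - 9/100) = 91 Mbps
File size in Mb = 944 * 8 = 7552 Mb
Time = 7552 / 91
Time = 82.989 seconds


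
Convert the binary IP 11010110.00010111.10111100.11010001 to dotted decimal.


11010110 = 214
00010111 = 23
10111100 = 188
11010001 = 209
IP: 214.23.188.209


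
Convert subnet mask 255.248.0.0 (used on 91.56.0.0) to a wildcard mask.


Subnet mask: 255.248.0.0
Wildcard = 255.255.255.255 - subnet mask
255 - 255 = 0
255 - 248 = 7
255 - 0 = 255
255 - 0 = 255
Wildcard: 0.7.255.255


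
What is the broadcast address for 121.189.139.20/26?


Network: 121.189.139.0/26
Host bits = 6
Set all host bits to 1:
Broadcast: 121.189.139.63


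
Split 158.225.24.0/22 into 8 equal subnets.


New prefix = 22 + 3 = 25
Each subnet has 128 addresses
  158.225.24.0/25
  158.225.24.128/25
  158.225.25.0/25
  158.225.25.128/25
  158.225.26.0/25
  158.225.26.128/25
  158.225.27.0/25
  158.225.27.128/25
Subnets: 158.225.24.0/25, 158.225.24.128/25, 158.225.25.0/25, 158.225.25.128/25, 158.225.26.0/25, 158.225.26.128/25, 158.225.27.0/25, 158.225.27.128/25


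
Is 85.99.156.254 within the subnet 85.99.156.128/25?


Subnet network: 85.99.156.128
Test IP AND mask: 85.99.156.128
Yes, 85.99.156.254 is in 85.99.156.128/25


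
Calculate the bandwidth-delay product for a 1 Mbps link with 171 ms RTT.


BDP = bandwidth * RTT
= 1 Mbps * 171 ms
= 1 * 1e6 * 171 / 1000 bits
= 171000 bits
= 21375 bytes
= 20.874 KB
BDP = 171000 bits (21375 bytes)


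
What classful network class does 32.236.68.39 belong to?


First octet: 32
Binary: 00100000
0xxxxxxx -> Class A (1-126)
Class A, default mask 255.0.0.0 (/8)


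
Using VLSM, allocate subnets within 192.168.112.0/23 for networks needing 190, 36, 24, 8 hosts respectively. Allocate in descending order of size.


190 hosts -> /24 (254 usable): 192.168.112.0/24
36 hosts -> /26 (62 usable): 192.168.113.0/26
24 hosts -> /27 (30 usable): 192.168.113.64/27
8 hosts -> /28 (14 usable): 192.168.113.96/28
Allocation: 192.168.112.0/24 (190 hosts, 254 usable); 192.168.113.0/26 (36 hosts, 62 usable); 192.168.113.64/27 (24 hosts, 30 usable); 192.168.113.96/28 (8 hosts, 14 usable)


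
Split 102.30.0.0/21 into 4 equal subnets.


New prefix = 21 + 2 = 23
Each subnet has 512 addresses
  102.30.0.0/23
  102.30.2.0/23
  102.30.4.0/23
  102.30.6.0/23
Subnets: 102.30.0.0/23, 102.30.2.0/23, 102.30.4.0/23, 102.30.6.0/23


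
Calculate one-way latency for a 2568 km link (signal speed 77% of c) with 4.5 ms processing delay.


Speed = 0.77 * 3e5 km/s = 231000 km/s
Propagation delay = 2568 / 231000 = 0.0111 s = 11.1169 ms
Processing delay = 4.5 ms
Total one-way latency = 15.6169 ms


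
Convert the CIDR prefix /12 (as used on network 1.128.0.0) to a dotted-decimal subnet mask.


/12 means 12 network bits, 20 host bits
Binary: 11111111111100000000000000000000
Mask: 255.240.0.0


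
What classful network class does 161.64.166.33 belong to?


First octet: 161
Binary: 10100001
10xxxxxx -> Class B (128-191)
Class B, default mask 255.255.0.0 (/16)


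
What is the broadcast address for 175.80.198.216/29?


Network: 175.80.198.216/29
Host bits = 3
Set all host bits to 1:
Broadcast: 175.80.198.223


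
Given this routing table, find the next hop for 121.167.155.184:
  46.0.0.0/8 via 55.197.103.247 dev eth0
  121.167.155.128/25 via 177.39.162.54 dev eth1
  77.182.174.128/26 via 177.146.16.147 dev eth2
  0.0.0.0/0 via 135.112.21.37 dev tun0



Longest prefix match for 121.167.155.184:
  /8 46.0.0.0: no
  /25 121.167.155.128: MATCH
  /26 77.182.174.128: no
  /0 0.0.0.0: MATCH
Selected: next-hop 177.39.162.54 via eth1 (matched /25)


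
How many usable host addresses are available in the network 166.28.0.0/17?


Host bits = 32 - 17 = 15
Total addresses = 2^15 = 32768
Usable = total - 2 (network and broadcast)
Usable hosts: 32766


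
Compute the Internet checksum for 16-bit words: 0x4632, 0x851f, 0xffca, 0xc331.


Sum all words (with carry folding):
+ 0x4632 = 0x4632
+ 0x851f = 0xcb51
+ 0xffca = 0xcb1c
+ 0xc331 = 0x8e4e
One's complement: ~0x8e4e
Checksum = 0x71b1


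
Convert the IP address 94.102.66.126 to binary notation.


94 = 01011110
102 = 01100110
66 = 01000010
126 = 01111110
Binary: 01011110.01100110.01000010.01111110


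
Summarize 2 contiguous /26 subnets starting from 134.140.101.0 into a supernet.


Original prefix: /26
Number of subnets: 2 = 2^1
New prefix = 26 - 1 = 25
Supernet: 134.140.101.0/25


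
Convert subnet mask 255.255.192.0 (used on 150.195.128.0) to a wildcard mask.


Subnet mask: 255.255.192.0
Wildcard = 255.255.255.255 - subnet mask
255 - 255 = 0
255 - 255 = 0
255 - 192 = 63
255 - 0 = 255
Wildcard: 0.0.63.255


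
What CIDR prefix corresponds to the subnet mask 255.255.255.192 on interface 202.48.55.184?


Binary: 11111111.11111111.11111111.11000000
Count leading 1s
Prefix: /26


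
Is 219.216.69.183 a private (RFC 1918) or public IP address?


RFC 1918 private ranges:
  10.0.0.0/8 (10.0.0.0 - 10.255.255.255)
  172.16.0.0/12 (172.16.0.0 - 172.31.255.255)
  192.168.0.0/16 (192.168.0.0 - 192.168.255.255)
Public (not in any RFC 1918 range)


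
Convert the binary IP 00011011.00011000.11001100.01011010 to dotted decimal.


00011011 = 27
00011000 = 24
11001100 = 204
01011010 = 90
IP: 27.24.204.90


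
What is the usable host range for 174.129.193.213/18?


Network: 174.129.192.0
Broadcast: 174.129.255.255
First usable = network + 1
Last usable = broadcast - 1
Range: 174.129.192.1 to 174.129.255.254


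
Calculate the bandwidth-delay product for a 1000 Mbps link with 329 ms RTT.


BDP = bandwidth * RTT
= 1000 Mbps * 329 ms
= 1000 * 1e6 * 329 / 1000 bits
= 329000000 bits
= 41125000 bytes
= 40161.1328 KB
BDP = 329000000 bits (41125000 bytes)


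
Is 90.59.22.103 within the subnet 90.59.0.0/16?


Subnet network: 90.59.0.0
Test IP AND mask: 90.59.0.0
Yes, 90.59.22.103 is in 90.59.0.0/16


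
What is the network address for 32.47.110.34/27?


IP:   00100000.00101111.01101110.00100010
Mask: 11111111.11111111.11111111.11100000
AND operation:
Net:  00100000.00101111.01101110.00100000
Network: 32.47.110.32/27


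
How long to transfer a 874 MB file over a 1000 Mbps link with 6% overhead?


Effective throughput = 1000 * (1 - 6/100) = 940 Mbps
File size in Mb = 874 * 8 = 6992 Mb
Time = 6992 / 940
Time = 7.4383 seconds


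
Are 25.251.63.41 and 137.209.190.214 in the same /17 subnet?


Mask: 255.255.128.0
25.251.63.41 AND mask = 25.251.0.0
137.209.190.214 AND mask = 137.209.128.0
No, different subnets (25.251.0.0 vs 137.209.128.0)


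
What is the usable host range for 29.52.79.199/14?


Network: 29.52.0.0
Broadcast: 29.55.255.255
First usable = network + 1
Last usable = broadcast - 1
Range: 29.52.0.1 to 29.55.255.254


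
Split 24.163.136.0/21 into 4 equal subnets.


New prefix = 21 + 2 = 23
Each subnet has 512 addresses
  24.163.136.0/23
  24.163.138.0/23
  24.163.140.0/23
  24.163.142.0/23
Subnets: 24.163.136.0/23, 24.163.138.0/23, 24.163.140.0/23, 24.163.142.0/23


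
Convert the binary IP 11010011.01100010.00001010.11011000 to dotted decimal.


11010011 = 211
01100010 = 98
00001010 = 10
11011000 = 216
IP: 211.98.10.216


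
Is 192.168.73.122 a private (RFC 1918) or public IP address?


RFC 1918 private ranges:
  10.0.0.0/8 (10.0.0.0 - 10.255.255.255)
  172.16.0.0/12 (172.16.0.0 - 172.31.255.255)
  192.168.0.0/16 (192.168.0.0 - 192.168.255.255)
Private (in 192.168.0.0/16)


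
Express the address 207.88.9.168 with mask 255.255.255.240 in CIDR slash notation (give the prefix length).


Binary: 11111111.11111111.11111111.11110000
Count leading 1s
Prefix: /28


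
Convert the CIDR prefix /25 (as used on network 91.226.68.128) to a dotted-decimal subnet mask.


/25 means 25 network bits, 7 host bits
Binary: 11111111111111111111111110000000
Mask: 255.255.255.128


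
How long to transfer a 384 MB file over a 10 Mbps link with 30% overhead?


Effective throughput = 10 * (1 - 30/100) = 7 Mbps
File size in Mb = 384 * 8 = 3072 Mb
Time = 3072 / 7
Time = 438.8571 seconds


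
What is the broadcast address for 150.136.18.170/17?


Network: 150.136.0.0/17
Host bits = 15
Set all host bits to 1:
Broadcast: 150.136.127.255


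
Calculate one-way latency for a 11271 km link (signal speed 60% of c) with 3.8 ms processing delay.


Speed = 0.6 * 3e5 km/s = 180000 km/s
Propagation delay = 11271 / 180000 = 0.0626 s = 62.6167 ms
Processing delay = 3.8 ms
Total one-way latency = 66.4167 ms


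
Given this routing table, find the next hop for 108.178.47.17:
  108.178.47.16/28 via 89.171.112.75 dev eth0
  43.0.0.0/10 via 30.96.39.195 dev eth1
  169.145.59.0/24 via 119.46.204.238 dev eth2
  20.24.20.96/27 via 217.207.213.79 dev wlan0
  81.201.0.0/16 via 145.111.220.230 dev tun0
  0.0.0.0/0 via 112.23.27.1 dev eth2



Longest prefix match for 108.178.47.17:
  /28 108.178.47.16: MATCH
  /10 43.0.0.0: no
  /24 169.145.59.0: no
  /27 20.24.20.96: no
  /16 81.201.0.0: no
  /0 0.0.0.0: MATCH
Selected: next-hop 89.171.112.75 via eth0 (matched /28)


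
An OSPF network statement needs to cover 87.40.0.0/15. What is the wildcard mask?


Subnet mask: 255.254.0.0
Wildcard = 255.255.255.255 - subnet mask
255 - 255 = 0
255 - 254 = 1
255 - 0 = 255
255 - 0 = 255
Wildcard: 0.1.255.255


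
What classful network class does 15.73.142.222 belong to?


First octet: 15
Binary: 00001111
0xxxxxxx -> Class A (1-126)
Class A, default mask 255.0.0.0 (/8)


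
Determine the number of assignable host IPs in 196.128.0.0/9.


Host bits = 32 - 9 = 23
Total addresses = 2^23 = 8388608
Usable = total - 2 (network and broadcast)
Usable hosts: 8388606


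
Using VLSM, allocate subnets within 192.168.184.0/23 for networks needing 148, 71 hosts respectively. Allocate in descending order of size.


148 hosts -> /24 (254 usable): 192.168.184.0/24
71 hosts -> /25 (126 usable): 192.168.185.0/25
Allocation: 192.168.184.0/24 (148 hosts, 254 usable); 192.168.185.0/25 (71 hosts, 126 usable)


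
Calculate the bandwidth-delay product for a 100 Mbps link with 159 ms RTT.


BDP = bandwidth * RTT
= 100 Mbps * 159 ms
= 100 * 1e6 * 159 / 1000 bits
= 15900000 bits
= 1987500 bytes
= 1940.918 KB
BDP = 15900000 bits (1987500 bytes)


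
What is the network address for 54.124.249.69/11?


IP:   00110110.01111100.11111001.01000101
Mask: 11111111.11100000.00000000.00000000
AND operation:
Net:  00110110.01100000.00000000.00000000
Network: 54.96.0.0/11


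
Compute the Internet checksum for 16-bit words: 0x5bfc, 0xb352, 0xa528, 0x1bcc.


Sum all words (with carry folding):
+ 0x5bfc = 0x5bfc
+ 0xb352 = 0x0f4f
+ 0xa528 = 0xb477
+ 0x1bcc = 0xd043
One's complement: ~0xd043
Checksum = 0x2fbc


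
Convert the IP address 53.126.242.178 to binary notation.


53 = 00110101
126 = 01111110
242 = 11110010
178 = 10110010
Binary: 00110101.01111110.11110010.10110010


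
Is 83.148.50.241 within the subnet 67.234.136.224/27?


Subnet network: 67.234.136.224
Test IP AND mask: 83.148.50.224
No, 83.148.50.241 is not in 67.234.136.224/27


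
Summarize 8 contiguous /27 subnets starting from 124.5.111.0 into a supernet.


Original prefix: /27
Number of subnets: 8 = 2^3
New prefix = 27 - 3 = 24
Supernet: 124.5.111.0/24


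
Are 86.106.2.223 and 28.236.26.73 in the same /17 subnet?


Mask: 255.255.128.0
86.106.2.223 AND mask = 86.106.0.0
28.236.26.73 AND mask = 28.236.0.0
No, different subnets (86.106.0.0 vs 28.236.0.0)


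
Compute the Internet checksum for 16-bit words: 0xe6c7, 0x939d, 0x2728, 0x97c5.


Sum all words (with carry folding):
+ 0xe6c7 = 0xe6c7
+ 0x939d = 0x7a65
+ 0x2728 = 0xa18d
+ 0x97c5 = 0x3953
One's complement: ~0x3953
Checksum = 0xc6ac


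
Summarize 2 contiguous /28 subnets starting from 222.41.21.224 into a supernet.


Original prefix: /28
Number of subnets: 2 = 2^1
New prefix = 28 - 1 = 27
Supernet: 222.41.21.224/27


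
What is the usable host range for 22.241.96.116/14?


Network: 22.240.0.0
Broadcast: 22.243.255.255
First usable = network + 1
Last usable = broadcast - 1
Range: 22.240.0.1 to 22.243.255.254


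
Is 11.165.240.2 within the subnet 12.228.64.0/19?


Subnet network: 12.228.64.0
Test IP AND mask: 11.165.224.0
No, 11.165.240.2 is not in 12.228.64.0/19


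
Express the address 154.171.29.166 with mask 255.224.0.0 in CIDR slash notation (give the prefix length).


Binary: 11111111.11100000.00000000.00000000
Count leading 1s
Prefix: /11


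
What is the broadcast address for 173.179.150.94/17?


Network: 173.179.128.0/17
Host bits = 15
Set all host bits to 1:
Broadcast: 173.179.255.255


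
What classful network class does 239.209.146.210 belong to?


First octet: 239
Binary: 11101111
1110xxxx -> Class D (224-239)
Class D (multicast), default mask N/A


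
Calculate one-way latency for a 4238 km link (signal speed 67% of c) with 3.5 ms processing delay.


Speed = 0.67 * 3e5 km/s = 201000 km/s
Propagation delay = 4238 / 201000 = 0.0211 s = 21.0846 ms
Processing delay = 3.5 ms
Total one-way latency = 24.5846 ms


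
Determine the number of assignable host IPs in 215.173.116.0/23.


Host bits = 32 - 23 = 9
Total addresses = 2^9 = 512
Usable = total - 2 (network and broadcast)
Usable hosts: 510


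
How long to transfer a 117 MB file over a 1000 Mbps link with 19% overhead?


Effective throughput = 1000 * (1 - 19/100) = 810 Mbps
File size in Mb = 117 * 8 = 936 Mb
Time = 936 / 810
Time = 1.1556 seconds


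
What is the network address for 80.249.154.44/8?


IP:   01010000.11111001.10011010.00101100
Mask: 11111111.00000000.00000000.00000000
AND operation:
Net:  01010000.00000000.00000000.00000000
Network: 80.0.0.0/8


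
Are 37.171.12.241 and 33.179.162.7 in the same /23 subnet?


Mask: 255.255.254.0
37.171.12.241 AND mask = 37.171.12.0
33.179.162.7 AND mask = 33.179.162.0
No, different subnets (37.171.12.0 vs 33.179.162.0)


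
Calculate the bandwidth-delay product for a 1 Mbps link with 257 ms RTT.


BDP = bandwidth * RTT
= 1 Mbps * 257 ms
= 1 * 1e6 * 257 / 1000 bits
= 257000 bits
= 32125 bytes
= 31.3721 KB
BDP = 257000 bits (32125 bytes)


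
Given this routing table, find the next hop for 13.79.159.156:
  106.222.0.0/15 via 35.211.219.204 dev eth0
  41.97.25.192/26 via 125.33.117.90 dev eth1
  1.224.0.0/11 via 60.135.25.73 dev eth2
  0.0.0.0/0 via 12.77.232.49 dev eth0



Longest prefix match for 13.79.159.156:
  /15 106.222.0.0: no
  /26 41.97.25.192: no
  /11 1.224.0.0: no
  /0 0.0.0.0: MATCH
Selected: next-hop 12.77.232.49 via eth0 (matched /0)


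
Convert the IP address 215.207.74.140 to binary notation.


215 = 11010111
207 = 11001111
74 = 01001010
140 = 10001100
Binary: 11010111.11001111.01001010.10001100


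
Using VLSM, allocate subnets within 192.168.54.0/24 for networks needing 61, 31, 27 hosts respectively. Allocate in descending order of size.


61 hosts -> /26 (62 usable): 192.168.54.0/26
31 hosts -> /26 (62 usable): 192.168.54.64/26
27 hosts -> /27 (30 usable): 192.168.54.128/27
Allocation: 192.168.54.0/26 (61 hosts, 62 usable); 192.168.54.64/26 (31 hosts, 62 usable); 192.168.54.128/27 (27 hosts, 30 usable)


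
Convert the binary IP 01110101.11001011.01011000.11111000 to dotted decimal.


01110101 = 117
11001011 = 203
01011000 = 88
11111000 = 248
IP: 117.203.88.248


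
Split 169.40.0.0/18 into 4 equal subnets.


New prefix = 18 + 2 = 20
Each subnet has 4096 addresses
  169.40.0.0/20
  169.40.16.0/20
  169.40.32.0/20
  169.40.48.0/20
Subnets: 169.40.0.0/20, 169.40.16.0/20, 169.40.32.0/20, 169.40.48.0/20


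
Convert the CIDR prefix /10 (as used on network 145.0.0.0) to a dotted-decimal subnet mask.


/10 means 10 network bits, 22 host bits
Binary: 11111111110000000000000000000000
Mask: 255.192.0.0


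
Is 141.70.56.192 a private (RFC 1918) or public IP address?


RFC 1918 private ranges:
  10.0.0.0/8 (10.0.0.0 - 10.255.255.255)
  172.16.0.0/12 (172.16.0.0 - 172.31.255.255)
  192.168.0.0/16 (192.168.0.0 - 192.168.255.255)
Public (not in any RFC 1918 range)


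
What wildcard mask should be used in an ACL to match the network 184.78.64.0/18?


Subnet mask: 255.255.192.0
Wildcard = 255.255.255.255 - subnet mask
255 - 255 = 0
255 - 255 = 0
255 - 192 = 63
255 - 0 = 255
Wildcard: 0.0.63.255
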